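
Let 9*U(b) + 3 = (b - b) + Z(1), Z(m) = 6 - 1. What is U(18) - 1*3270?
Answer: -29428/9 ≈ -3269.8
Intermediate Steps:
Z(m) = 5
U(b) = 2/9 (U(b) = -⅓ + ((b - b) + 5)/9 = -⅓ + (0 + 5)/9 = -⅓ + (⅑)*5 = -⅓ + 5/9 = 2/9)
U(18) - 1*3270 = 2/9 - 1*3270 = 2/9 - 3270 = -29428/9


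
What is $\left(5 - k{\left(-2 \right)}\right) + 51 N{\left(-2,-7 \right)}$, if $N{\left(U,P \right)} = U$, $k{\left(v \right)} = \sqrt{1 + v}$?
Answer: $-97 - i \approx -97.0 - 1.0 i$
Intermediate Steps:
$\left(5 - k{\left(-2 \right)}\right) + 51 N{\left(-2,-7 \right)} = \left(5 - \sqrt{1 - 2}\right) + 51 \left(-2\right) = \left(5 - \sqrt{-1}\right) - 102 = \left(5 - i\right) - 102 = -97 - i$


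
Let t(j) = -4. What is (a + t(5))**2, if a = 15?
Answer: 121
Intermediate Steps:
(a + t(5))**2 = (15 - 4)**2 = 11**2 = 121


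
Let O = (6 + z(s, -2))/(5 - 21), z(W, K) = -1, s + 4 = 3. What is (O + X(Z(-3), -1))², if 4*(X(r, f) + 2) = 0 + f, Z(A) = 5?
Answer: 1681/256 ≈ 6.5664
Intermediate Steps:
s = -1 (s = -4 + 3 = -1)
X(r, f) = -2 + f/4 (X(r, f) = -2 + (0 + f)/4 = -2 + f/4)
O = -5/16 (O = (6 - 1)/(5 - 21) = 5/(-16) = 5*(-1/16) = -5/16 ≈ -0.31250)
(O + X(Z(-3), -1))² = (-5/16 + (-2 + (¼)*(-1)))² = (-5/16 + (-2 - ¼))² = (-5/16 - 9/4)² = (-41/16)² = 1681/256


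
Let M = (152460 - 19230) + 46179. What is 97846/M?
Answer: 97846/179409 ≈ 0.54538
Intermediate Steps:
M = 179409 (M = 133230 + 46179 = 179409)
97846/M = 97846/179409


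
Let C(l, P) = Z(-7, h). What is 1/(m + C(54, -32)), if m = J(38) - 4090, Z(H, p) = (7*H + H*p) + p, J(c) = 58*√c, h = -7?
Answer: -4097/16657577 - 58*√38/16657577 ≈ -0.00026742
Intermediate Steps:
Z(H, p) = p + 7*H + H*p
C(l, P) = -7 (C(l, P) = -7 + 7*(-7) - 7*(-7) = -7 - 49 + 49 = -7)
m = -4090 + 58*√38 (m = 58*√38 - 4090 = -4090 + 58*√38 ≈ -3732.5)
1/(m + C(54, -32)) = 1/((-4090 + 58*√38) - 7) = 1/(-4097 + 58*√38)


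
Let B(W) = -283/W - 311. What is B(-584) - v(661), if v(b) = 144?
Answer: -265437/584 ≈ -454.52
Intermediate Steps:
B(W) = -311 - 283/W
B(-584) - v(661) = (-311 - 283/(-584)) - 1*144 = (-311 - 283*(-1/584)) - 144 = (-311 + 283/584) - 144 = -181341/584 - 144 = -265437/584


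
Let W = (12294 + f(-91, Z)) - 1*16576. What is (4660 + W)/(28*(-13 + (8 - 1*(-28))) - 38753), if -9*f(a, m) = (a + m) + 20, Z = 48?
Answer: -3425/342981 ≈ -0.0099860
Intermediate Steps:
f(a, m) = -20/9 - a/9 - m/9 (f(a, m) = -((a + m) + 20)/9 = -(20 + a + m)/9 = -20/9 - a/9 - m/9)
W = -38515/9 (W = (12294 + (-20/9 - ⅑*(-91) - ⅑*48)) - 1*16576 = (12294 + (-20/9 + 91/9 - 16/3)) - 16576 = (12294 + 23/9) - 16576 = 110669/9 - 16576 = -38515/9 ≈ -4279.4)
(4660 + W)/(28*(-13 + (8 - 1*(-28))) - 38753) = (4660 - 38515/9)/(28*(-13 + (8 - 1*(-28))) - 38753) = 3425/(9*(28*(-13 + (8 + 28)) - 38753)) = 3425/(9*(28*(-13 + 36) - 38753)) = 3425/(9*(28*23 - 38753)) = 3425/(9*(644 - 38753)) = (3425/9)/(-38109) = (3425/9)*(-1/38109) = -3425/342981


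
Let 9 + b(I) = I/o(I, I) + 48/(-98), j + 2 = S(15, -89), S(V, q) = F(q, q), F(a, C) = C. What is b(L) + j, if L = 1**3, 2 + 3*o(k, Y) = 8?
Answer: -9799/98 ≈ -99.990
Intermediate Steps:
o(k, Y) = 2 (o(k, Y) = -2/3 + (1/3)*8 = -2/3 + 8/3 = 2)
S(V, q) = q
j = -91 (j = -2 - 89 = -91)
L = 1
b(I) = -465/49 + I/2 (b(I) = -9 + (I/2 + 48/(-98)) = -9 + (I*(1/2) + 48*(-1/98)) = -9 + (I/2 - 24/49) = -9 + (-24/49 + I/2) = -465/49 + I/2)
b(L) + j = (-465/49 + (1/2)*1) - 91 = (-465/49 + 1/2) - 91 = -881/98 - 91 = -9799/98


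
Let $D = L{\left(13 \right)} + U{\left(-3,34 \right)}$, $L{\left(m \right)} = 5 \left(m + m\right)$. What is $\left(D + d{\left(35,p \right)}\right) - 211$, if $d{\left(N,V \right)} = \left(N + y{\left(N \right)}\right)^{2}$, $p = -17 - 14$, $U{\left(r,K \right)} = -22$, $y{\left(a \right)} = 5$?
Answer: $1497$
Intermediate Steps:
$L{\left(m \right)} = 10 m$ ($L{\left(m \right)} = 5 \cdot 2 m = 10 m$)
$p = -31$
$D = 108$ ($D = 10 \cdot 13 - 22 = 130 - 22 = 108$)
$d{\left(N,V \right)} = \left(5 + N\right)^{2}$ ($d{\left(N,V \right)} = \left(N + 5\right)^{2} = \left(5 + N\right)^{2}$)
$\left(D + d{\left(35,p \right)}\right) - 211 = \left(108 + \left(5 + 35\right)^{2}\right) - 211 = \left(108 + 40^{2}\right) - 211 = \left(108 + 1600\right) - 211 = 1708 - 211 = 1497$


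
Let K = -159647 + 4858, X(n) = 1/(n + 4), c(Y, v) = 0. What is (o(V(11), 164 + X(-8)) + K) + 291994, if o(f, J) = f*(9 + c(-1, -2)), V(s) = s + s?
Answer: 137403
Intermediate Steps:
X(n) = 1/(4 + n)
V(s) = 2*s
K = -154789
o(f, J) = 9*f (o(f, J) = f*(9 + 0) = f*9 = 9*f)
(o(V(11), 164 + X(-8)) + K) + 291994 = (9*(2*11) - 154789) + 291994 = (9*22 - 154789) + 291994 = (198 - 154789) + 291994 = -154591 + 291994 = 137403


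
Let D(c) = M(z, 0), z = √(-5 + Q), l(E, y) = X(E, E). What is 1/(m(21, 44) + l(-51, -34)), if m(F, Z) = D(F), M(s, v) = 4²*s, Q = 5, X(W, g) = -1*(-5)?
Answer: ⅕ ≈ 0.20000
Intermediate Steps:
X(W, g) = 5
l(E, y) = 5
z = 0 (z = √(-5 + 5) = √0 = 0)
M(s, v) = 16*s
D(c) = 0 (D(c) = 16*0 = 0)
m(F, Z) = 0
1/(m(21, 44) + l(-51, -34)) = 1/(0 + 5) = 1/5 = ⅕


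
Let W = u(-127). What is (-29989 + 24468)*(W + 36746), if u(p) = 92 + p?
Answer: -202681431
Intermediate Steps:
W = -35 (W = 92 - 127 = -35)
(-29989 + 24468)*(W + 36746) = (-29989 + 24468)*(-35 + 36746) = -5521*36711 = -202681431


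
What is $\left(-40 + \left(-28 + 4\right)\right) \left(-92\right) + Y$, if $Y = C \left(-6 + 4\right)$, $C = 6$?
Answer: $5876$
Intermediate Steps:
$Y = -12$ ($Y = 6 \left(-6 + 4\right) = 6 \left(-2\right) = -12$)
$\left(-40 + \left(-28 + 4\right)\right) \left(-92\right) + Y = \left(-40 + \left(-28 + 4\right)\right) \left(-92\right) - 12 = \left(-40 - 24\right) \left(-92\right) - 12 = \left(-64\right) \left(-92\right) - 12 = 5888 - 12 = 5876$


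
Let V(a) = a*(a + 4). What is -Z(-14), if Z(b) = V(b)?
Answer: -140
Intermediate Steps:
V(a) = a*(4 + a)
Z(b) = b*(4 + b)
-Z(-14) = -(-14)*(4 - 14) = -(-14)*(-10) = -1*140 = -140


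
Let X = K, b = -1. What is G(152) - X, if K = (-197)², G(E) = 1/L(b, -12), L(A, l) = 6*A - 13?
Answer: -737372/19 ≈ -38809.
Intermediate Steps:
L(A, l) = -13 + 6*A
G(E) = -1/19 (G(E) = 1/(-13 + 6*(-1)) = 1/(-13 - 6) = 1/(-19) = -1/19)
K = 38809
X = 38809
G(152) - X = -1/19 - 1*38809 = -1/19 - 38809 = -737372/19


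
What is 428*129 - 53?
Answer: 55159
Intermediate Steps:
428*129 - 53 = 55212 - 53 = 55159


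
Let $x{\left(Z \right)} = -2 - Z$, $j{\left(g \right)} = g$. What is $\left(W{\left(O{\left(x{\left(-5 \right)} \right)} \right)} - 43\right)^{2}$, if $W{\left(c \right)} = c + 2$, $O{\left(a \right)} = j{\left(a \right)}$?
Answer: $1444$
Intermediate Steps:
$O{\left(a \right)} = a$
$W{\left(c \right)} = 2 + c$
$\left(W{\left(O{\left(x{\left(-5 \right)} \right)} \right)} - 43\right)^{2} = \left(\left(2 - -3\right) - 43\right)^{2} = \left(\left(2 + \left(-2 + 5\right)\right) - 43\right)^{2} = \left(\left(2 + 3\right) - 43\right)^{2} = \left(5 - 43\right)^{2} = \left(-38\right)^{2} = 1444$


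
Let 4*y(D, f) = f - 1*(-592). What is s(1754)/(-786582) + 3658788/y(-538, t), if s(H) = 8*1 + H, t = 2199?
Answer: 5755871106361/1097675181 ≈ 5243.7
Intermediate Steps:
y(D, f) = 148 + f/4 (y(D, f) = (f - 1*(-592))/4 = (f + 592)/4 = (592 + f)/4 = 148 + f/4)
s(H) = 8 + H
s(1754)/(-786582) + 3658788/y(-538, t) = (8 + 1754)/(-786582) + 3658788/(148 + (¼)*2199) = 1762*(-1/786582) + 3658788/(148 + 2199/4) = -881/393291 + 3658788/(2791/4) = -881/393291 + 3658788*(4/2791) = -881/393291 + 14635152/2791 = 5755871106361/1097675181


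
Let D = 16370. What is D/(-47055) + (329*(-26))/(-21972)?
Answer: 1427561/34463082 ≈ 0.041423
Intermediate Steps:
D/(-47055) + (329*(-26))/(-21972) = 16370/(-47055) + (329*(-26))/(-21972) = 16370*(-1/47055) - 8554*(-1/21972) = -3274/9411 + 4277/10986 = 1427561/34463082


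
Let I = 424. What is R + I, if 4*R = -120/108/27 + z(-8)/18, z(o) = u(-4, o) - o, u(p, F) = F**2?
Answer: 206545/486 ≈ 424.99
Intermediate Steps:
z(o) = o**2 - o
R = 481/486 (R = (-120/108/27 - 8*(-1 - 8)/18)/4 = (-120*1/108*(1/27) - 8*(-9)*(1/18))/4 = (-10/9*1/27 + 72*(1/18))/4 = (-10/243 + 4)/4 = (1/4)*(962/243) = 481/486 ≈ 0.98971)
R + I = 481/486 + 424 = 206545/486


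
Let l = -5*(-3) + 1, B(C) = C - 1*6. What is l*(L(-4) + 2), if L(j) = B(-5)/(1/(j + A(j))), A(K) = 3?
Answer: 208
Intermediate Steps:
B(C) = -6 + C (B(C) = C - 6 = -6 + C)
l = 16 (l = 15 + 1 = 16)
L(j) = -33 - 11*j (L(j) = (-6 - 5)/(1/(j + 3)) = -(33 + 11*j) = -11*(3 + j) = -33 - 11*j)
l*(L(-4) + 2) = 16*((-33 - 11*(-4)) + 2) = 16*((-33 + 44) + 2) = 16*(11 + 2) = 16*13 = 208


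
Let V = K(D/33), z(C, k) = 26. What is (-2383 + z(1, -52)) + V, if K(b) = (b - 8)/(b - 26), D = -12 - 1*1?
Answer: -2052670/871 ≈ -2356.7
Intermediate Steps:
D = -13 (D = -12 - 1 = -13)
K(b) = (-8 + b)/(-26 + b)
V = 277/871 (V = (-8 - 13/33)/(-26 - 13/33) = -277/33/(-871/33) = -33/871*(-277/33) = 277/871 ≈ 0.31803)
(-2383 + z(1, -52)) + V = (-2383 + 26) + 277/871 = -2357 + 277/871 = -2052670/871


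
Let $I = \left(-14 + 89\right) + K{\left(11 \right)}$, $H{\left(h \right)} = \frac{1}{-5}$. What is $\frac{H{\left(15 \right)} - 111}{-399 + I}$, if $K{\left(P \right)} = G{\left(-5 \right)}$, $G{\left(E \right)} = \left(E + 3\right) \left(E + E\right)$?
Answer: $\frac{139}{380} \approx 0.36579$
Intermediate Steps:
$G{\left(E \right)} = 2 E \left(3 + E\right)$ ($G{\left(E \right)} = \left(3 + E\right) 2 E = 2 E \left(3 + E\right)$)
$H{\left(h \right)} = - \frac{1}{5}$
$K{\left(P \right)} = 20$ ($K{\left(P \right)} = 2 \left(-5\right) \left(3 - 5\right) = 2 \left(-5\right) \left(-2\right) = 20$)
$I = 95$ ($I = \left(-14 + 89\right) + 20 = 75 + 20 = 95$)
$\frac{H{\left(15 \right)} - 111}{-399 + I} = \frac{- \frac{1}{5} - 111}{-399 + 95} = - \frac{556}{5 \left(-304\right)} = \left(- \frac{556}{5}\right) \left(- \frac{1}{304}\right) = \frac{139}{380}$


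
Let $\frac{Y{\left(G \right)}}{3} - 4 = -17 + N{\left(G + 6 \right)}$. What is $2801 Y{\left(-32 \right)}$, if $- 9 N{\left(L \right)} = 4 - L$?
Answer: $-137249$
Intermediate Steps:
$N{\left(L \right)} = - \frac{4}{9} + \frac{L}{9}$ ($N{\left(L \right)} = - \frac{4 - L}{9} = - \frac{4}{9} + \frac{L}{9}$)
$Y{\left(G \right)} = - \frac{115}{3} + \frac{G}{3}$ ($Y{\left(G \right)} = 12 + 3 \left(-17 + \left(- \frac{4}{9} + \frac{G + 6}{9}\right)\right) = 12 + 3 \left(-17 + \left(- \frac{4}{9} + \frac{6 + G}{9}\right)\right) = 12 + 3 \left(-17 + \left(- \frac{4}{9} + \left(\frac{2}{3} + \frac{G}{9}\right)\right)\right) = 12 + 3 \left(-17 + \left(\frac{2}{9} + \frac{G}{9}\right)\right) = 12 + 3 \left(- \frac{151}{9} + \frac{G}{9}\right) = 12 + \left(- \frac{151}{3} + \frac{G}{3}\right) = - \frac{115}{3} + \frac{G}{3}$)
$2801 Y{\left(-32 \right)} = 2801 \left(- \frac{115}{3} + \frac{1}{3} \left(-32\right)\right) = 2801 \left(- \frac{115}{3} - \frac{32}{3}\right) = 2801 \left(-49\right) = -137249$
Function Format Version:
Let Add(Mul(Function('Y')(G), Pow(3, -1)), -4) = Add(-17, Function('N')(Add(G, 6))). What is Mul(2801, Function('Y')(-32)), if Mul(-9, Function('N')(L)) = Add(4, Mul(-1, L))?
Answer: -137249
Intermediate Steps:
Function('N')(L) = Add(Rational(-4, 9), Mul(Rational(1, 9), L)) (Function('N')(L) = Mul(Rational(-1, 9), Add(4, Mul(-1, L))) = Add(Rational(-4, 9), Mul(Rational(1, 9), L)))
Function('Y')(G) = Add(Rational(-115, 3), Mul(Rational(1, 3), G)) (Function('Y')(G) = Add(12, Mul(3, Add(-17, Add(Rational(-4, 9), Mul(Rational(1, 9), Add(G, 6)))))) = Add(12, Mul(3, Add(-17, Add(Rational(-4, 9), Mul(Rational(1, 9), Add(6, G)))))) = Add(12, Mul(3, Add(-17, Add(Rational(-4, 9), Add(Rational(2, 3), Mul(Rational(1, 9), G)))))) = Add(12, Mul(3, Add(-17, Add(Rational(2, 9), Mul(Rational(1, 9), G))))) = Add(12, Mul(3, Add(Rational(-151, 9), Mul(Rational(1, 9), G)))) = Add(12, Add(Rational(-151, 3), Mul(Rational(1, 3), G))) = Add(Rational(-115, 3), Mul(Rational(1, 3), G)))
Mul(2801, Function('Y')(-32)) = Mul(2801, Add(Rational(-115, 3), Mul(Rational(1, 3), -32))) = Mul(2801, Add(Rational(-115, 3), Rational(-32, 3))) = Mul(2801, -49) = -137249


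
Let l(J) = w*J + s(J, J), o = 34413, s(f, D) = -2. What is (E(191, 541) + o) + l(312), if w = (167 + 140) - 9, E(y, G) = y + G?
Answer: 128119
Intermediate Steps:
E(y, G) = G + y
w = 298 (w = 307 - 9 = 298)
l(J) = -2 + 298*J (l(J) = 298*J - 2 = -2 + 298*J)
(E(191, 541) + o) + l(312) = ((541 + 191) + 34413) + (-2 + 298*312) = (732 + 34413) + (-2 + 92976) = 35145 + 92974 = 128119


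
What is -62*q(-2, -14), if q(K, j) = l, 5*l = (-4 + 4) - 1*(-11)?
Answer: -682/5 ≈ -136.40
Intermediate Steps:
l = 11/5 (l = ((-4 + 4) - 1*(-11))/5 = (0 + 11)/5 = (⅕)*11 = 11/5 ≈ 2.2000)
q(K, j) = 11/5
-62*q(-2, -14) = -62*11/5 = -682/5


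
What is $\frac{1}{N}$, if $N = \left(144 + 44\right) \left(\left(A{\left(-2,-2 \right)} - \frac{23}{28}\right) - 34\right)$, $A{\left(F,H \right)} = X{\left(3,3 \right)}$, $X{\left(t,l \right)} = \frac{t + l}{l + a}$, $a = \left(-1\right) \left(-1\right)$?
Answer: $- \frac{7}{43851} \approx -0.00015963$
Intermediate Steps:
$a = 1$
$X{\left(t,l \right)} = \frac{l + t}{1 + l}$ ($X{\left(t,l \right)} = \frac{t + l}{l + 1} = \frac{l + t}{1 + l}$)
$A{\left(F,H \right)} = \frac{3}{2}$ ($A{\left(F,H \right)} = \frac{3 + 3}{1 + 3} = \frac{1}{4} \cdot 6 = \frac{3}{2}$)
$N = - \frac{43851}{7}$ ($N = \left(144 + 44\right) \left(\left(\frac{3}{2} - \frac{23}{28}\right) - 34\right) = 188 \left(\left(\frac{3}{2} - \frac{23}{28}\right) - 34\right) = 188 \left(\frac{19}{28} - 34\right) = 188 \left(- \frac{933}{28}\right) = - \frac{43851}{7} \approx -6264.4$)
$\frac{1}{N} = \frac{1}{- \frac{43851}{7}} = - \frac{7}{43851}$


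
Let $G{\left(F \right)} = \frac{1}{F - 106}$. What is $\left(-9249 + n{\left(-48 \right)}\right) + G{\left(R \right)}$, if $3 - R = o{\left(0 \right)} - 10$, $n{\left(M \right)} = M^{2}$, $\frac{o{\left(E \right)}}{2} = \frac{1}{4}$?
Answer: $- \frac{1298717}{187} \approx -6945.0$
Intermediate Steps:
$o{\left(E \right)} = \frac{1}{2}$ ($o{\left(E \right)} = \frac{2}{4} = 2 \cdot \frac{1}{4} = \frac{1}{2}$)
$R = \frac{25}{2}$ ($R = 3 - \left(\frac{1}{2} - 10\right) = 3 - - \frac{19}{2} = 3 + \frac{19}{2} = \frac{25}{2} \approx 12.5$)
$G{\left(F \right)} = \frac{1}{-106 + F}$
$\left(-9249 + n{\left(-48 \right)}\right) + G{\left(R \right)} = \left(-9249 + \left(-48\right)^{2}\right) + \frac{1}{-106 + \frac{25}{2}} = \left(-9249 + 2304\right) + \frac{1}{- \frac{187}{2}} = -6945 - \frac{2}{187} = - \frac{1298717}{187}$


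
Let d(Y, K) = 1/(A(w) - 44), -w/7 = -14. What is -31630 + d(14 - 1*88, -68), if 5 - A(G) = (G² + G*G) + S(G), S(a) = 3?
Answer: -608877501/19250 ≈ -31630.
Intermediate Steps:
w = 98 (w = -7*(-14) = 98)
A(G) = 2 - 2*G² (A(G) = 5 - ((G² + G*G) + 3) = 5 - ((G² + G²) + 3) = 5 - (2*G² + 3) = 5 - (3 + 2*G²) = 5 + (-3 - 2*G²) = 2 - 2*G²)
d(Y, K) = -1/19250 (d(Y, K) = 1/((2 - 2*98²) - 44) = 1/((2 - 2*9604) - 44) = 1/((2 - 19208) - 44) = 1/(-19206 - 44) = 1/(-19250) = -1/19250)
-31630 + d(14 - 1*88, -68) = -31630 - 1/19250 = -608877501/19250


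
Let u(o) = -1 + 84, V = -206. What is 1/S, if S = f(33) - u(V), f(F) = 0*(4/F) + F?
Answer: -1/50 ≈ -0.020000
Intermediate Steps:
u(o) = 83
f(F) = F (f(F) = 0 + F = F)
S = -50 (S = 33 - 1*83 = 33 - 83 = -50)
1/S = 1/(-50) = -1/50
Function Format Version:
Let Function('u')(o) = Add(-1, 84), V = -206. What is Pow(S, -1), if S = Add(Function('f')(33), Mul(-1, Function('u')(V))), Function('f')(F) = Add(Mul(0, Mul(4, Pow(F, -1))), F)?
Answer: Rational(-1, 50) ≈ -0.020000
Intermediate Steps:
Function('u')(o) = 83
Function('f')(F) = F (Function('f')(F) = Add(0, F) = F)
S = -50 (S = Add(33, Mul(-1, 83)) = Add(33, -83) = -50)
Pow(S, -1) = Pow(-50, -1) = Rational(-1, 50)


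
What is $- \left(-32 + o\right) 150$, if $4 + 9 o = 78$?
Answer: $\frac{10700}{3} \approx 3566.7$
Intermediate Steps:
$o = \frac{74}{9}$ ($o = - \frac{4}{9} + \frac{1}{9} \cdot 78 = - \frac{4}{9} + \frac{26}{3} = \frac{74}{9} \approx 8.2222$)
$- \left(-32 + o\right) 150 = - \left(-32 + \frac{74}{9}\right) 150 = - \frac{\left(-214\right) 150}{9} = \left(-1\right) \left(- \frac{10700}{3}\right) = \frac{10700}{3}$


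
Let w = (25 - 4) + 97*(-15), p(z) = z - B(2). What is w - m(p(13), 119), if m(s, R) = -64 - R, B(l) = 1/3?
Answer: -1251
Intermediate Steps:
B(l) = ⅓
p(z) = -⅓ + z (p(z) = z - 1*⅓ = z - ⅓ = -⅓ + z)
w = -1434 (w = 21 - 1455 = -1434)
w - m(p(13), 119) = -1434 - (-64 - 1*119) = -1434 - (-64 - 119) = -1434 - 1*(-183) = -1434 + 183 = -1251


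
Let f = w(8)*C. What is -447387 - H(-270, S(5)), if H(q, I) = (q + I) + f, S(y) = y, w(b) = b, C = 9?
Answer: -447194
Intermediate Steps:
f = 72 (f = 8*9 = 72)
H(q, I) = 72 + I + q (H(q, I) = (q + I) + 72 = (I + q) + 72 = 72 + I + q)
-447387 - H(-270, S(5)) = -447387 - (72 + 5 - 270) = -447387 - 1*(-193) = -447387 + 193 = -447194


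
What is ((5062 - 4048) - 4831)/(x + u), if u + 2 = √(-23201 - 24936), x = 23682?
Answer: -2442880/15156501 + 3817*I*√48137/560790537 ≈ -0.16118 + 0.0014933*I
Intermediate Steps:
u = -2 + I*√48137 (u = -2 + √(-23201 - 24936) = -2 + √(-48137) = -2 + I*√48137 ≈ -2.0 + 219.4*I)
((5062 - 4048) - 4831)/(x + u) = ((5062 - 4048) - 4831)/(23682 + (-2 + I*√48137)) = (1014 - 4831)/(23680 + I*√48137) = -3817/(23680 + I*√48137)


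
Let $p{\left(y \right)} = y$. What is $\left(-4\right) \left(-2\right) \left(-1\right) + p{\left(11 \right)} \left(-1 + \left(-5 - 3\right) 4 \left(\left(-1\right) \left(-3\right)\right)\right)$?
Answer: $-1075$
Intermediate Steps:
$\left(-4\right) \left(-2\right) \left(-1\right) + p{\left(11 \right)} \left(-1 + \left(-5 - 3\right) 4 \left(\left(-1\right) \left(-3\right)\right)\right) = \left(-4\right) \left(-2\right) \left(-1\right) + 11 \left(-1 + \left(-5 - 3\right) 4 \left(\left(-1\right) \left(-3\right)\right)\right) = 8 \left(-1\right) + 11 \left(-1 + \left(-8\right) 4 \cdot 3\right) = -8 + 11 \left(-1 - 96\right) = -8 + 11 \left(-97\right) = -8 - 1067 = -1075$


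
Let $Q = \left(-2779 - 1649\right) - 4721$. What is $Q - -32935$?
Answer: $23786$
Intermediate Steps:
$Q = -9149$ ($Q = -4428 - 4721 = -9149$)
$Q - -32935 = -9149 - -32935 = -9149 + 32935 = 23786$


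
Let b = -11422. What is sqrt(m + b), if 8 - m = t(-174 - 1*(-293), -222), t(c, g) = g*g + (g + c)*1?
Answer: I*sqrt(60595) ≈ 246.16*I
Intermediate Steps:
t(c, g) = c + g + g**2 (t(c, g) = g**2 + (c + g)*1 = g**2 + (c + g) = c + g + g**2)
m = -49173 (m = 8 - ((-174 - 1*(-293)) - 222 + (-222)**2) = 8 - ((-174 + 293) - 222 + 49284) = 8 - (119 - 222 + 49284) = 8 - 1*49181 = 8 - 49181 = -49173)
sqrt(m + b) = sqrt(-49173 - 11422) = sqrt(-60595) = I*sqrt(60595)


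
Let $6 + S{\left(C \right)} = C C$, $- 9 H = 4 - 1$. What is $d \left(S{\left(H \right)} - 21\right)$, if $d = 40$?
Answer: $- \frac{9680}{9} \approx -1075.6$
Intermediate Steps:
$H = - \frac{1}{3}$ ($H = - \frac{4 - 1}{9} = \left(- \frac{1}{9}\right) 3 = - \frac{1}{3} \approx -0.33333$)
$S{\left(C \right)} = -6 + C^{2}$ ($S{\left(C \right)} = -6 + C C = -6 + C^{2}$)
$d \left(S{\left(H \right)} - 21\right) = 40 \left(\left(-6 + \left(- \frac{1}{3}\right)^{2}\right) - 21\right) = 40 \left(\left(-6 + \frac{1}{9}\right) - 21\right) = 40 \left(- \frac{53}{9} - 21\right) = 40 \left(- \frac{242}{9}\right) = - \frac{9680}{9}$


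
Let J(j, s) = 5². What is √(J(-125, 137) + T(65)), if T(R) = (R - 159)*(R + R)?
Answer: 3*I*√1355 ≈ 110.43*I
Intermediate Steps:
J(j, s) = 25
T(R) = 2*R*(-159 + R) (T(R) = (-159 + R)*(2*R) = 2*R*(-159 + R))
√(J(-125, 137) + T(65)) = √(25 + 2*65*(-159 + 65)) = √(25 + 2*65*(-94)) = √(25 - 12220) = √(-12195) = 3*I*√1355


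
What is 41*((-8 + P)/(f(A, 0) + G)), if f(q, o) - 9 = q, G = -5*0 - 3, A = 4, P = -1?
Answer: -369/10 ≈ -36.900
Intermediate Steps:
G = -3 (G = 0 - 3 = -3)
f(q, o) = 9 + q
41*((-8 + P)/(f(A, 0) + G)) = 41*((-8 - 1)/((9 + 4) - 3)) = 41*(-9/(13 - 3)) = 41*(-9/10) = -369/10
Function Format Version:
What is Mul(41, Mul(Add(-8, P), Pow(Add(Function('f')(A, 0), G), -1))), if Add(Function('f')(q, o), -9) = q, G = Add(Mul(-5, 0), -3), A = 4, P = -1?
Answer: Rational(-369, 10) ≈ -36.900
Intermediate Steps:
G = -3 (G = Add(0, -3) = -3)
Function('f')(q, o) = Add(9, q)
Mul(41, Mul(Add(-8, P), Pow(Add(Function('f')(A, 0), G), -1))) = Mul(41, Mul(Add(-8, -1), Pow(Add(Add(9, 4), -3), -1))) = Mul(41, Mul(-9, Pow(Add(13, -3), -1))) = Mul(41, Mul(-9, Pow(10, -1))) = Mul(41, Mul(-9, Rational(1, 10))) = Mul(41, Rational(-9, 10)) = Rational(-369, 10)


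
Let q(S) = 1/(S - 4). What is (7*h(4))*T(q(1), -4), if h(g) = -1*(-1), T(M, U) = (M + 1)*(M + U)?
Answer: -182/9 ≈ -20.222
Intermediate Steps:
q(S) = 1/(-4 + S)
T(M, U) = (1 + M)*(M + U)
h(g) = 1
(7*h(4))*T(q(1), -4) = (7*1)*(1/(-4 + 1) - 4 + (1/(-4 + 1))² - 4/(-4 + 1)) = 7*(1/(-3) - 4 + (1/(-3))² - 4/(-3)) = 7*(-⅓ - 4 + (-⅓)² - ⅓*(-4)) = 7*(-⅓ - 4 + ⅑ + 4/3) = 7*(-26/9) = -182/9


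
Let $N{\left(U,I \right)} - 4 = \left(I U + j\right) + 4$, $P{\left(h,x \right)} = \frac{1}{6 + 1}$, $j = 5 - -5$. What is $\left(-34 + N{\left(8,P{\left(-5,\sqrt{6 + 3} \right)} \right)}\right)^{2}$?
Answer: $\frac{10816}{49} \approx 220.73$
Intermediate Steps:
$j = 10$ ($j = 5 + 5 = 10$)
$P{\left(h,x \right)} = \frac{1}{7}$
$N{\left(U,I \right)} = 18 + I U$ ($N{\left(U,I \right)} = 4 + \left(\left(I U + 10\right) + 4\right) = 4 + \left(\left(10 + I U\right) + 4\right) = 4 + \left(14 + I U\right) = 18 + I U$)
$\left(-34 + N{\left(8,P{\left(-5,\sqrt{6 + 3} \right)} \right)}\right)^{2} = \left(-34 + \left(18 + \frac{1}{7} \cdot 8\right)\right)^{2} = \left(-34 + \left(18 + \frac{8}{7}\right)\right)^{2} = \left(-34 + \frac{134}{7}\right)^{2} = \left(- \frac{104}{7}\right)^{2} = \frac{10816}{49}$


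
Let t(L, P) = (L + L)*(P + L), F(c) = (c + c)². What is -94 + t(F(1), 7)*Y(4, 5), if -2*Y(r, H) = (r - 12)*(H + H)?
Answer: 3426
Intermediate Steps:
F(c) = 4*c² (F(c) = (2*c)² = 4*c²)
t(L, P) = 2*L*(L + P) (t(L, P) = (2*L)*(L + P) = 2*L*(L + P))
Y(r, H) = -H*(-12 + r) (Y(r, H) = -(r - 12)*(H + H)/2 = -(-12 + r)*2*H/2 = -H*(-12 + r))
-94 + t(F(1), 7)*Y(4, 5) = -94 + (2*(4*1²)*(4*1² + 7))*(5*(12 - 1*4)) = -94 + (2*(4*1)*(4*1 + 7))*(5*(12 - 4)) = -94 + (2*4*(4 + 7))*(5*8) = -94 + (2*4*11)*40 = -94 + 88*40 = -94 + 3520 = 3426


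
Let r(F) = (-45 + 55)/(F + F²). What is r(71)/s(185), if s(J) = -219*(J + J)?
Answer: -1/41422536 ≈ -2.4141e-8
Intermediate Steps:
r(F) = 10/(F + F²)
s(J) = -438*J
r(71)/s(185) = (10/(71*(1 + 71)))/((-438*185)) = (10*(1/71)/72)/(-81030) = (10*(1/71)*(1/72))*(-1/81030) = (5/2556)*(-1/81030) = -1/41422536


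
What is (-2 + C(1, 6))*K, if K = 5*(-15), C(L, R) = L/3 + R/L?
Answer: -325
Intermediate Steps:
C(L, R) = L/3 + R/L (C(L, R) = L*(⅓) + R/L = L/3 + R/L)
K = -75
(-2 + C(1, 6))*K = (-2 + ((⅓)*1 + 6/1))*(-75) = (-2 + (⅓ + 6*1))*(-75) = (-2 + (⅓ + 6))*(-75) = (-2 + 19/3)*(-75) = (13/3)*(-75) = -325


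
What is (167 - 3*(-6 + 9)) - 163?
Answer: -5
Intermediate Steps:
(167 - 3*(-6 + 9)) - 163 = (167 - 3*3) - 163 = (167 - 9) - 163 = 158 - 163 = -5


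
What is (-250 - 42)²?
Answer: 85264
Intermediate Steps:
(-250 - 42)² = (-292)² = 85264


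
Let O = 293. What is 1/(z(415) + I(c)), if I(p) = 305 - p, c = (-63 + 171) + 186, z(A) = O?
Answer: 1/304 ≈ 0.0032895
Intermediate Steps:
z(A) = 293
c = 294 (c = 108 + 186 = 294)
1/(z(415) + I(c)) = 1/(293 + (305 - 1*294)) = 1/(293 + (305 - 294)) = 1/(293 + 11) = 1/304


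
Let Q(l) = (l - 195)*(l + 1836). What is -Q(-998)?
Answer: 999734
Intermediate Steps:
Q(l) = (-195 + l)*(1836 + l)
-Q(-998) = -(-358020 + (-998)² + 1641*(-998)) = -(-358020 + 996004 - 1637718) = -1*(-999734) = 999734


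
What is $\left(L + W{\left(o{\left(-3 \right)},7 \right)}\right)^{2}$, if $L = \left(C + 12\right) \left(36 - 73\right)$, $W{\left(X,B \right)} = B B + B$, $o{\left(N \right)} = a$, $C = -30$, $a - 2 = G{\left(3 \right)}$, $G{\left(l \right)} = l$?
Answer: $521284$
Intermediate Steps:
$a = 5$ ($a = 2 + 3 = 5$)
$o{\left(N \right)} = 5$
$W{\left(X,B \right)} = B + B^{2}$ ($W{\left(X,B \right)} = B^{2} + B = B + B^{2}$)
$L = 666$ ($L = \left(-30 + 12\right) \left(36 - 73\right) = \left(-18\right) \left(-37\right) = 666$)
$\left(L + W{\left(o{\left(-3 \right)},7 \right)}\right)^{2} = \left(666 + 7 \left(1 + 7\right)\right)^{2} = \left(666 + 7 \cdot 8\right)^{2} = \left(666 + 56\right)^{2} = 722^{2} = 521284$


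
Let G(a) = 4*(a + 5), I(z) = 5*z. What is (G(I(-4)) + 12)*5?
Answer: -240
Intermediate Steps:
G(a) = 20 + 4*a (G(a) = 4*(5 + a) = 20 + 4*a)
(G(I(-4)) + 12)*5 = ((20 + 4*(5*(-4))) + 12)*5 = ((20 + 4*(-20)) + 12)*5 = ((20 - 80) + 12)*5 = (-60 + 12)*5 = -48*5 = -240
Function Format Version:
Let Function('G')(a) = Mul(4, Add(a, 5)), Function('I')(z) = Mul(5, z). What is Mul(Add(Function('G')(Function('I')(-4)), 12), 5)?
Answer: -240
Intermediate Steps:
Function('G')(a) = Add(20, Mul(4, a)) (Function('G')(a) = Mul(4, Add(5, a)) = Add(20, Mul(4, a)))
Mul(Add(Function('G')(Function('I')(-4)), 12), 5) = Mul(Add(Add(20, Mul(4, Mul(5, -4))), 12), 5) = Mul(Add(Add(20, Mul(4, -20)), 12), 5) = Mul(Add(Add(20, -80), 12), 5) = Mul(Add(-60, 12), 5) = Mul(-48, 5) = -240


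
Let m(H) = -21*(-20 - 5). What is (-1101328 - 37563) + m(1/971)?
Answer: -1138366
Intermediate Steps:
m(H) = 525 (m(H) = -21*(-25) = 525)
(-1101328 - 37563) + m(1/971) = (-1101328 - 37563) + 525 = -1138891 + 525 = -1138366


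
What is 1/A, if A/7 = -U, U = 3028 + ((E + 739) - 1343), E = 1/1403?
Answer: -1403/23806111 ≈ -5.8934e-5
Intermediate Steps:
E = 1/1403 ≈ 0.00071276
U = 3400873/1403 (U = 3028 + ((1/1403 + 739) - 1343) = 3028 + (1036818/1403 - 1343) = 3028 - 847411/1403 = 3400873/1403 ≈ 2424.0)
A = -23806111/1403 (A = 7*(-1*3400873/1403) = 7*(-3400873/1403) = -23806111/1403 ≈ -16968.)
1/A = 1/(-23806111/1403) = -1403/23806111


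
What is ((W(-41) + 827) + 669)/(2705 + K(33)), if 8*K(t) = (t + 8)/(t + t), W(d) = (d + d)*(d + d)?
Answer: 4340160/1428281 ≈ 3.0387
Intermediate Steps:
W(d) = 4*d² (W(d) = (2*d)*(2*d) = 4*d²)
K(t) = (8 + t)/(16*t) (K(t) = ((t + 8)/(t + t))/8 = ((8 + t)/((2*t)))/8 = ((8 + t)*(1/(2*t)))/8 = ((8 + t)/(2*t))/8 = (8 + t)/(16*t))
((W(-41) + 827) + 669)/(2705 + K(33)) = ((4*(-41)² + 827) + 669)/(2705 + (1/16)*(8 + 33)/33) = ((4*1681 + 827) + 669)/(2705 + (1/16)*(1/33)*41) = ((6724 + 827) + 669)/(2705 + 41/528) = (7551 + 669)/(1428281/528) = 8220*(528/1428281) = 4340160/1428281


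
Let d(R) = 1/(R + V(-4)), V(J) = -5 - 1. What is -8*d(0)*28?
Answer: 112/3 ≈ 37.333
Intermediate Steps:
V(J) = -6
d(R) = 1/(-6 + R) (d(R) = 1/(R - 6) = 1/(-6 + R))
-8*d(0)*28 = -8/(-6 + 0)*28 = -8/(-6)*28 = -8*(-⅙)*28 = (4/3)*28 = 112/3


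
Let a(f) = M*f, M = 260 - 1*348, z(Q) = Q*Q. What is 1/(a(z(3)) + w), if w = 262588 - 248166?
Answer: 1/13630 ≈ 7.3368e-5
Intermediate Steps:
z(Q) = Q**2
M = -88 (M = 260 - 348 = -88)
w = 14422
a(f) = -88*f
1/(a(z(3)) + w) = 1/(-88*3**2 + 14422) = 1/(-88*9 + 14422) = 1/(-792 + 14422) = 1/13630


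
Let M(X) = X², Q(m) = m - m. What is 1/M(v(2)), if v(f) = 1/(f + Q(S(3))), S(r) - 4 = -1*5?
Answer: 4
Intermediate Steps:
S(r) = -1 (S(r) = 4 - 1*5 = 4 - 5 = -1)
Q(m) = 0
v(f) = 1/f (v(f) = 1/(f + 0) = 1/f)
1/M(v(2)) = 1/((1/2)²) = 1/((½)²) = 1/(¼) = 4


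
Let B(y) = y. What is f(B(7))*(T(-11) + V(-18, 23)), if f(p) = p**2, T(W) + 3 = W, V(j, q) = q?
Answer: 441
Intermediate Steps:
T(W) = -3 + W
f(B(7))*(T(-11) + V(-18, 23)) = 7**2*((-3 - 11) + 23) = 49*(-14 + 23) = 49*9 = 441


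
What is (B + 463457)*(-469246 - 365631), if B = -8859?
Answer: -379533414446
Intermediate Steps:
(B + 463457)*(-469246 - 365631) = (-8859 + 463457)*(-469246 - 365631) = 454598*(-834877) = -379533414446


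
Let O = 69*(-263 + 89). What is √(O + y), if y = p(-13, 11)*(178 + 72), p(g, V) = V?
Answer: 2*I*√2314 ≈ 96.208*I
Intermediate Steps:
O = -12006 (O = 69*(-174) = -12006)
y = 2750 (y = 11*(178 + 72) = 11*250 = 2750)
√(O + y) = √(-12006 + 2750) = √(-9256) = 2*I*√2314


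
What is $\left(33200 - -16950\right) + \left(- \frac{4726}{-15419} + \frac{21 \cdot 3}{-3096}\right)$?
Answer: $\frac{15647290483}{312008} \approx 50150.0$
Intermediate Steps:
$\left(33200 - -16950\right) + \left(- \frac{4726}{-15419} + \frac{21 \cdot 3}{-3096}\right) = \left(33200 + 16950\right) + \left(\left(-4726\right) \left(- \frac{1}{15419}\right) + 63 \left(- \frac{1}{3096}\right)\right) = 50150 + \left(\frac{278}{907} - \frac{7}{344}\right) = 50150 + \frac{89283}{312008} = \frac{15647290483}{312008}$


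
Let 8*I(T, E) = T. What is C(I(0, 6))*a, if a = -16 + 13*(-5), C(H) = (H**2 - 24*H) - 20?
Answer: 1620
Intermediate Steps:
I(T, E) = T/8
C(H) = -20 + H**2 - 24*H
a = -81 (a = -16 - 65 = -81)
C(I(0, 6))*a = (-20 + ((1/8)*0)**2 - 3*0)*(-81) = (-20 + 0**2 - 24*0)*(-81) = (-20 + 0 + 0)*(-81) = -20*(-81) = 1620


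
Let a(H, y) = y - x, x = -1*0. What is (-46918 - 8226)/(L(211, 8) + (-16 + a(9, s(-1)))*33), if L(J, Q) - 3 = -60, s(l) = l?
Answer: 27572/309 ≈ 89.230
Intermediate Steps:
x = 0
L(J, Q) = -57 (L(J, Q) = 3 - 60 = -57)
a(H, y) = y (a(H, y) = y - 1*0 = y + 0 = y)
(-46918 - 8226)/(L(211, 8) + (-16 + a(9, s(-1)))*33) = (-46918 - 8226)/(-57 + (-16 - 1)*33) = -55144/(-57 - 17*33) = -55144/(-57 - 561) = -55144/(-618) = -55144*(-1/618) = 27572/309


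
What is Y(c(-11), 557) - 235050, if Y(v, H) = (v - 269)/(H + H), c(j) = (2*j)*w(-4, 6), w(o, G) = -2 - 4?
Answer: -261845837/1114 ≈ -2.3505e+5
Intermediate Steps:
w(o, G) = -6
c(j) = -12*j (c(j) = (2*j)*(-6) = -12*j)
Y(v, H) = (-269 + v)/(2*H) (Y(v, H) = (-269 + v)/((2*H)) = (-269 + v)*(1/(2*H)) = (-269 + v)/(2*H))
Y(c(-11), 557) - 235050 = (½)*(-269 - 12*(-11))/557 - 235050 = (½)*(1/557)*(-269 + 132) - 235050 = (½)*(1/557)*(-137) - 235050 = -137/1114 - 235050 = -261845837/1114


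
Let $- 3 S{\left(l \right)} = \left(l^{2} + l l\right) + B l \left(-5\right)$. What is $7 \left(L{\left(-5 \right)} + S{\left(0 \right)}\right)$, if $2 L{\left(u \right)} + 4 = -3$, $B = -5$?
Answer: $- \frac{49}{2} \approx -24.5$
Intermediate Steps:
$L{\left(u \right)} = - \frac{7}{2}$ ($L{\left(u \right)} = -2 + \frac{1}{2} \left(-3\right) = -2 - \frac{3}{2} = - \frac{7}{2}$)
$S{\left(l \right)} = - \frac{25 l}{3} - \frac{2 l^{2}}{3}$ ($S{\left(l \right)} = - \frac{\left(l^{2} + l l\right) + - 5 l \left(-5\right)}{3} = - \frac{\left(l^{2} + l^{2}\right) + 25 l}{3} = - \frac{2 l^{2} + 25 l}{3} = - \frac{25 l}{3} - \frac{2 l^{2}}{3}$)
$7 \left(L{\left(-5 \right)} + S{\left(0 \right)}\right) = 7 \left(- \frac{7}{2} - 0 \left(25 + 2 \cdot 0\right)\right) = 7 \left(- \frac{7}{2} - 0 \left(25 + 0\right)\right) = 7 \left(- \frac{7}{2} - 0 \cdot 25\right) = 7 \left(- \frac{7}{2} + 0\right) = 7 \left(- \frac{7}{2}\right) = - \frac{49}{2}$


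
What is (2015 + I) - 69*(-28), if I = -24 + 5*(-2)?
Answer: 3913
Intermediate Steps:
I = -34 (I = -24 - 10 = -34)
(2015 + I) - 69*(-28) = (2015 - 34) - 69*(-28) = 1981 + 1932 = 3913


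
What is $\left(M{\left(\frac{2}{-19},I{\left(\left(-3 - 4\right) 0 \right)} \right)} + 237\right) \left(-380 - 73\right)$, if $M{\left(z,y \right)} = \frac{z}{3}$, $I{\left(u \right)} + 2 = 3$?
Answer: $- \frac{2039557}{19} \approx -1.0735 \cdot 10^{5}$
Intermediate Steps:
$I{\left(u \right)} = 1$ ($I{\left(u \right)} = -2 + 3 = 1$)
$M{\left(z,y \right)} = \frac{z}{3}$ ($M{\left(z,y \right)} = z \frac{1}{3} = \frac{z}{3}$)
$\left(M{\left(\frac{2}{-19},I{\left(\left(-3 - 4\right) 0 \right)} \right)} + 237\right) \left(-380 - 73\right) = \left(\frac{2 \frac{1}{-19}}{3} + 237\right) \left(-380 - 73\right) = \left(\frac{2 \left(- \frac{1}{19}\right)}{3} + 237\right) \left(-453\right) = \left(\frac{1}{3} \left(- \frac{2}{19}\right) + 237\right) \left(-453\right) = \left(- \frac{2}{57} + 237\right) \left(-453\right) = \frac{13507}{57} \left(-453\right) = - \frac{2039557}{19}$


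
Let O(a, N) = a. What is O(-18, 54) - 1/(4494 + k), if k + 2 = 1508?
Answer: -108001/6000 ≈ -18.000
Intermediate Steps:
k = 1506 (k = -2 + 1508 = 1506)
O(-18, 54) - 1/(4494 + k) = -18 - 1/(4494 + 1506) = -18 - 1/6000 = -108001/6000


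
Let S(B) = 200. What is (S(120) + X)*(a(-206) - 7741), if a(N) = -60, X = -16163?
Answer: 124527363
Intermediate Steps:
(S(120) + X)*(a(-206) - 7741) = (200 - 16163)*(-60 - 7741) = -15963*(-7801) = 124527363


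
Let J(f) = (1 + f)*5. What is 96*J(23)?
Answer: 11520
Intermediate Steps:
J(f) = 5 + 5*f
96*J(23) = 96*(5 + 5*23) = 96*(5 + 115) = 96*120 = 11520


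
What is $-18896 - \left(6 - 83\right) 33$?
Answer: $-16355$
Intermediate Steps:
$-18896 - \left(6 - 83\right) 33 = -18896 - \left(-77\right) 33 = -18896 - -2541 = -18896 + 2541 = -16355$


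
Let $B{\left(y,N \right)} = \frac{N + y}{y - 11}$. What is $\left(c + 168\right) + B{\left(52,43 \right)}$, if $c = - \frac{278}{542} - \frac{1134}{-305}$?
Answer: $\frac{588041544}{3388855} \approx 173.52$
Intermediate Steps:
$B{\left(y,N \right)} = \frac{N + y}{-11 + y}$
$c = \frac{264919}{82655}$ ($c = \left(-278\right) \frac{1}{542} - - \frac{1134}{305} = - \frac{139}{271} + \frac{1134}{305} = \frac{264919}{82655} \approx 3.2051$)
$\left(c + 168\right) + B{\left(52,43 \right)} = \left(\frac{264919}{82655} + 168\right) + \frac{43 + 52}{-11 + 52} = \frac{14150959}{82655} + \frac{1}{41} \cdot 95 = \frac{14150959}{82655} + \frac{95}{41} = \frac{588041544}{3388855}$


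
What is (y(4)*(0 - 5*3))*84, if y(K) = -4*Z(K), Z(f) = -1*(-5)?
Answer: 25200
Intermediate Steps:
Z(f) = 5
y(K) = -20 (y(K) = -4*5 = -20)
(y(4)*(0 - 5*3))*84 = -20*(0 - 5*3)*84 = -20*(0 - 15)*84 = -20*(-15)*84 = 300*84 = 25200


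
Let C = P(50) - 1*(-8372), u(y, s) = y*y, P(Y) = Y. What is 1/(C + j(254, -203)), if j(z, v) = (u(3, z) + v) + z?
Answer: 1/8482 ≈ 0.00011790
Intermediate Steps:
u(y, s) = y**2
j(z, v) = 9 + v + z (j(z, v) = (3**2 + v) + z = (9 + v) + z = 9 + v + z)
C = 8422 (C = 50 - 1*(-8372) = 50 + 8372 = 8422)
1/(C + j(254, -203)) = 1/(8422 + (9 - 203 + 254)) = 1/(8422 + 60) = 1/8482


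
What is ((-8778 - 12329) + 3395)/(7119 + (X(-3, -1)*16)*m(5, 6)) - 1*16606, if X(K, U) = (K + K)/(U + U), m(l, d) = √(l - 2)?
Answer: -31170594986/1876787 + 31488*√3/1876787 ≈ -16608.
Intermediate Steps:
m(l, d) = √(-2 + l)
X(K, U) = K/U (X(K, U) = (2*K)/((2*U)) = (2*K)*(1/(2*U)) = K/U)
((-8778 - 12329) + 3395)/(7119 + (X(-3, -1)*16)*m(5, 6)) - 1*16606 = ((-8778 - 12329) + 3395)/(7119 + (-3/(-1)*16)*√(-2 + 5)) - 1*16606 = (-21107 + 3395)/(7119 + (-3*(-1)*16)*√3) - 16606 = -17712/(7119 + (3*16)*√3) - 16606 = -17712/(7119 + 48*√3) - 16606 = -16606 - 17712/(7119 + 48*√3)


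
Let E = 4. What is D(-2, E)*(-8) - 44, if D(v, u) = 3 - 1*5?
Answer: -28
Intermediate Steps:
D(v, u) = -2 (D(v, u) = 3 - 5 = -2)
D(-2, E)*(-8) - 44 = -2*(-8) - 44 = 16 - 44 = -28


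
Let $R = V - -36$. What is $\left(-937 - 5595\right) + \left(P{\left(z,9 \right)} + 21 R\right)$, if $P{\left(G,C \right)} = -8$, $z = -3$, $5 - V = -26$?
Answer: $-5133$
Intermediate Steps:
$V = 31$ ($V = 5 - -26 = 5 + 26 = 31$)
$R = 67$ ($R = 31 - -36 = 31 + 36 = 67$)
$\left(-937 - 5595\right) + \left(P{\left(z,9 \right)} + 21 R\right) = \left(-937 - 5595\right) + \left(-8 + 21 \cdot 67\right) = -6532 + \left(-8 + 1407\right) = -6532 + 1399 = -5133$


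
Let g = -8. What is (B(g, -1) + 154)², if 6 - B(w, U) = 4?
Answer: 24336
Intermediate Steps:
B(w, U) = 2 (B(w, U) = 6 - 1*4 = 6 - 4 = 2)
(B(g, -1) + 154)² = (2 + 154)² = 156² = 24336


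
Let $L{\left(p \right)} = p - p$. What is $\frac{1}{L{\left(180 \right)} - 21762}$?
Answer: $- \frac{1}{21762} \approx -4.5952 \cdot 10^{-5}$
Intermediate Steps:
$L{\left(p \right)} = 0$
$\frac{1}{L{\left(180 \right)} - 21762} = \frac{1}{0 - 21762} = \frac{1}{-21762} = - \frac{1}{21762}$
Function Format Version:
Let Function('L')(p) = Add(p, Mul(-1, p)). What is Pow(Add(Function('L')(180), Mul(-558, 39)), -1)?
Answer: Rational(-1, 21762) ≈ -4.5952e-5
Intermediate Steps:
Function('L')(p) = 0
Pow(Add(Function('L')(180), Mul(-558, 39)), -1) = Pow(Add(0, Mul(-558, 39)), -1) = Pow(Add(0, -21762), -1) = Pow(-21762, -1) = Rational(-1, 21762)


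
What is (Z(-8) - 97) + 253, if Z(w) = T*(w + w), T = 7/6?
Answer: 412/3 ≈ 137.33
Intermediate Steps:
T = 7/6 (T = 7*(⅙) = 7/6 ≈ 1.1667)
Z(w) = 7*w/3 (Z(w) = 7*(w + w)/6 = 7*(2*w)/6 = 7*w/3)
(Z(-8) - 97) + 253 = ((7/3)*(-8) - 97) + 253 = (-56/3 - 97) + 253 = -347/3 + 253 = 412/3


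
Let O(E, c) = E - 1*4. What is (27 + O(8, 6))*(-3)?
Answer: -93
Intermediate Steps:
O(E, c) = -4 + E (O(E, c) = E - 4 = -4 + E)
(27 + O(8, 6))*(-3) = (27 + (-4 + 8))*(-3) = (27 + 4)*(-3) = 31*(-3) = -93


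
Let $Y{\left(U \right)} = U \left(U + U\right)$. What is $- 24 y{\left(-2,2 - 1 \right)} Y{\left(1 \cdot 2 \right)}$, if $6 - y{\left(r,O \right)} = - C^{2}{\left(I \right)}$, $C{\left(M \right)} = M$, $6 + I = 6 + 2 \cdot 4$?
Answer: $-13440$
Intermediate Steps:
$I = 8$ ($I = -6 + \left(6 + 2 \cdot 4\right) = -6 + \left(6 + 8\right) = -6 + 14 = 8$)
$y{\left(r,O \right)} = 70$ ($y{\left(r,O \right)} = 6 - - 8^{2} = 6 - \left(-1\right) 64 = 6 - -64 = 6 + 64 = 70$)
$Y{\left(U \right)} = 2 U^{2}$ ($Y{\left(U \right)} = U 2 U = 2 U^{2}$)
$- 24 y{\left(-2,2 - 1 \right)} Y{\left(1 \cdot 2 \right)} = \left(-24\right) 70 \cdot 2 \left(1 \cdot 2\right)^{2} = - 1680 \cdot 2 \cdot 2^{2} = - 1680 \cdot 2 \cdot 4 = \left(-1680\right) 8 = -13440$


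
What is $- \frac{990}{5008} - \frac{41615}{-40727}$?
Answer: $\frac{84044095}{101980408} \approx 0.82412$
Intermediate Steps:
$- \frac{990}{5008} - \frac{41615}{-40727} = \left(-990\right) \frac{1}{5008} - - \frac{41615}{40727} = - \frac{495}{2504} + \frac{41615}{40727} = \frac{84044095}{101980408}$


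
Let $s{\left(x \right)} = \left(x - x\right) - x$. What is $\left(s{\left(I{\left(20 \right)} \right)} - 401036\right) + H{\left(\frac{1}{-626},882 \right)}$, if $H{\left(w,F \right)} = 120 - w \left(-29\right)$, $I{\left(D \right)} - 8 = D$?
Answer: $- \frac{250990973}{626} \approx -4.0094 \cdot 10^{5}$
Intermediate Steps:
$I{\left(D \right)} = 8 + D$
$H{\left(w,F \right)} = 120 + 29 w$ ($H{\left(w,F \right)} = 120 - - 29 w = 120 + 29 w$)
$s{\left(x \right)} = - x$ ($s{\left(x \right)} = 0 - x = - x$)
$\left(s{\left(I{\left(20 \right)} \right)} - 401036\right) + H{\left(\frac{1}{-626},882 \right)} = \left(- (8 + 20) - 401036\right) + \left(120 + \frac{29}{-626}\right) = \left(\left(-1\right) 28 - 401036\right) + \left(120 + 29 \left(- \frac{1}{626}\right)\right) = \left(-28 - 401036\right) + \left(120 - \frac{29}{626}\right) = -401064 + \frac{75091}{626} = - \frac{250990973}{626}$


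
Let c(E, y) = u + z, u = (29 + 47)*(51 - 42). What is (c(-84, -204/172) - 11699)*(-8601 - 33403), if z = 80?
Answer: 459313740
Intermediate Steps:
u = 684 (u = 76*9 = 684)
c(E, y) = 764 (c(E, y) = 684 + 80 = 764)
(c(-84, -204/172) - 11699)*(-8601 - 33403) = (764 - 11699)*(-8601 - 33403) = -10935*(-42004) = 459313740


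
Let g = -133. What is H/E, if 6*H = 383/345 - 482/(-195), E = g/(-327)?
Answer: 16677/11362 ≈ 1.4678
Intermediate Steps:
E = 133/327 (E = -133/(-327) = -133*(-1/327) = 133/327 ≈ 0.40673)
H = 357/598 (H = (383/345 - 482/(-195))/6 = (383*(1/345) - 482*(-1/195))/6 = (383/345 + 482/195)/6 = (⅙)*(1071/299) = 357/598 ≈ 0.59699)
H/E = 357/(598*(133/327)) = (357/598)*(327/133) = 16677/11362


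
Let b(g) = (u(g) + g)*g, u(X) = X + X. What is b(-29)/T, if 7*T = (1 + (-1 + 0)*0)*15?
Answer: 5887/5 ≈ 1177.4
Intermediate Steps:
u(X) = 2*X
b(g) = 3*g² (b(g) = (2*g + g)*g = (3*g)*g = 3*g²)
T = 15/7 (T = ((1 + (-1 + 0)*0)*15)/7 = ((1 - 1*0)*15)/7 = ((1 + 0)*15)/7 = (1*15)/7 = (⅐)*15 = 15/7 ≈ 2.1429)
b(-29)/T = (3*(-29)²)/(15/7) = (3*841)*(7/15) = 2523*(7/15) = 5887/5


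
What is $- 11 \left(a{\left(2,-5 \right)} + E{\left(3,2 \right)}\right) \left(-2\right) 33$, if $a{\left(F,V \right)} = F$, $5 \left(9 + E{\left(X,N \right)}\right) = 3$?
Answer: $- \frac{23232}{5} \approx -4646.4$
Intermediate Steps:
$E{\left(X,N \right)} = - \frac{42}{5}$ ($E{\left(X,N \right)} = -9 + \frac{1}{5} \cdot 3 = -9 + \frac{3}{5} = - \frac{42}{5}$)
$- 11 \left(a{\left(2,-5 \right)} + E{\left(3,2 \right)}\right) \left(-2\right) 33 = - 11 \left(2 - \frac{42}{5}\right) \left(-2\right) 33 = - 11 \left(\left(- \frac{32}{5}\right) \left(-2\right)\right) 33 = \left(-11\right) \frac{64}{5} \cdot 33 = \left(- \frac{704}{5}\right) 33 = - \frac{23232}{5}$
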